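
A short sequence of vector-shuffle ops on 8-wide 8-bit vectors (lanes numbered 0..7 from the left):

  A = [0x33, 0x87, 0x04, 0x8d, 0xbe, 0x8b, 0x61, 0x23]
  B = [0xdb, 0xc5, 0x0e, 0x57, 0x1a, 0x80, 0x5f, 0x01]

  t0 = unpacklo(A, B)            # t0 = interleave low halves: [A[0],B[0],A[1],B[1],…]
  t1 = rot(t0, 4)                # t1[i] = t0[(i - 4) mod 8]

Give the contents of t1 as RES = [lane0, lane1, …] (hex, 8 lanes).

RES = [0x04, 0x0e, 0x8d, 0x57, 0x33, 0xdb, 0x87, 0xc5]

→ t0 |33|db|87|c5|04|0e|8d|57|
→ t1 |04|0e|8d|57|33|db|87|c5|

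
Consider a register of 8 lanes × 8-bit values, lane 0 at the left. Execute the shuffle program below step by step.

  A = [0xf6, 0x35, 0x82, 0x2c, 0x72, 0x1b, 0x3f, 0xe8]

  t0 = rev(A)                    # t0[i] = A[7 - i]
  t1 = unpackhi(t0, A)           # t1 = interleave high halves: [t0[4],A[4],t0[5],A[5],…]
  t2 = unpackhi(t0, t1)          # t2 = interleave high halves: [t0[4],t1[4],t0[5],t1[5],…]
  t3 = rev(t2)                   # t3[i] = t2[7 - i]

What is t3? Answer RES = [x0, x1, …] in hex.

→ t0 |e8|3f|1b|72|2c|82|35|f6|
→ t1 |2c|72|82|1b|35|3f|f6|e8|
→ t2 |2c|35|82|3f|35|f6|f6|e8|
→ t3 |e8|f6|f6|35|3f|82|35|2c|

RES = [ 0xe8  0xf6  0xf6  0x35  0x3f  0x82  0x35  0x2c ]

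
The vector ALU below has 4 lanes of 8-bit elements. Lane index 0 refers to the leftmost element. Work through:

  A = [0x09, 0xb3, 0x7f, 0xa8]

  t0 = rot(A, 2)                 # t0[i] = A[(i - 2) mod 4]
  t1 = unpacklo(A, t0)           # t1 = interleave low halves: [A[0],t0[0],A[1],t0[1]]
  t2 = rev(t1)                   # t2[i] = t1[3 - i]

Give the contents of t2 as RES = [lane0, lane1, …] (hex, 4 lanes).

  t0: 7f a8 09 b3
  t1: 09 7f b3 a8
  t2: a8 b3 7f 09

RES = [0xa8, 0xb3, 0x7f, 0x09]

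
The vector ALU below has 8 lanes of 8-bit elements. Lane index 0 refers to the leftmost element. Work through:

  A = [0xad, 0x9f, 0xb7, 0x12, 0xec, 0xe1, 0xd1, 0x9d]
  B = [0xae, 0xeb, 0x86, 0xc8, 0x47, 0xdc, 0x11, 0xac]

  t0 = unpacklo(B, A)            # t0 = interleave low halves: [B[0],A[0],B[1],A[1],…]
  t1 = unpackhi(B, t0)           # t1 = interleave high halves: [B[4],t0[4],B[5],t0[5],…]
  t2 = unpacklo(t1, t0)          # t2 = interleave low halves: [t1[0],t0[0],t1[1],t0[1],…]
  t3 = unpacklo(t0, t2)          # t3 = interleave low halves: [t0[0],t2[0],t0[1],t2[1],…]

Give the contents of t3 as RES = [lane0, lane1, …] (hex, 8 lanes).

RES = [ 0xae  0x47  0xad  0xae  0xeb  0x86  0x9f  0xad ]

→ t0 |ae|ad|eb|9f|86|b7|c8|12|
→ t1 |47|86|dc|b7|11|c8|ac|12|
→ t2 |47|ae|86|ad|dc|eb|b7|9f|
→ t3 |ae|47|ad|ae|eb|86|9f|ad|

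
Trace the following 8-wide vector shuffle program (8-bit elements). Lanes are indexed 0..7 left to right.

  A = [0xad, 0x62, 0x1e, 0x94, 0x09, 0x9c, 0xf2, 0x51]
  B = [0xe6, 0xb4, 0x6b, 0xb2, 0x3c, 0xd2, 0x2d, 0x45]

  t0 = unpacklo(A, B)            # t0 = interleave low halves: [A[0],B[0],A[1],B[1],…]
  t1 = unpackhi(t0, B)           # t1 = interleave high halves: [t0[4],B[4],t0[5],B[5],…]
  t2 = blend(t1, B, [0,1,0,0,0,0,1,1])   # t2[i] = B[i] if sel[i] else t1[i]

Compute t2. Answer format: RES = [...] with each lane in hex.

→ t0 |ad|e6|62|b4|1e|6b|94|b2|
→ t1 |1e|3c|6b|d2|94|2d|b2|45|
→ t2 |1e|b4|6b|d2|94|2d|2d|45|

RES = [0x1e, 0xb4, 0x6b, 0xd2, 0x94, 0x2d, 0x2d, 0x45]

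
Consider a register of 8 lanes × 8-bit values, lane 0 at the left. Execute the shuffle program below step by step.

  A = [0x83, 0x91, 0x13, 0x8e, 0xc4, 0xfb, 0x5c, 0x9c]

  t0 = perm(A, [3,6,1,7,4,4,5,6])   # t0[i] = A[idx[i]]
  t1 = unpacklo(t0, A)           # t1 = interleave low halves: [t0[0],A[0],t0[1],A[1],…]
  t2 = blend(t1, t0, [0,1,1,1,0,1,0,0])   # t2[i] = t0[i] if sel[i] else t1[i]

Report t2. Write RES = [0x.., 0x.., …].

  t0: 8e 5c 91 9c c4 c4 fb 5c
  t1: 8e 83 5c 91 91 13 9c 8e
  t2: 8e 5c 91 9c 91 c4 9c 8e

RES = [0x8e, 0x5c, 0x91, 0x9c, 0x91, 0xc4, 0x9c, 0x8e]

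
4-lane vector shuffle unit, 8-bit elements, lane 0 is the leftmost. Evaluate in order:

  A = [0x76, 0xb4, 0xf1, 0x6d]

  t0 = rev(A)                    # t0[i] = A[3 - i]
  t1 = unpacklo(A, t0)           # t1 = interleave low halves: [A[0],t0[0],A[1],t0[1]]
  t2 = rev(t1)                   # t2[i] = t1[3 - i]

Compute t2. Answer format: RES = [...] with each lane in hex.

→ t0 |6d|f1|b4|76|
→ t1 |76|6d|b4|f1|
→ t2 |f1|b4|6d|76|

RES = [ 0xf1  0xb4  0x6d  0x76 ]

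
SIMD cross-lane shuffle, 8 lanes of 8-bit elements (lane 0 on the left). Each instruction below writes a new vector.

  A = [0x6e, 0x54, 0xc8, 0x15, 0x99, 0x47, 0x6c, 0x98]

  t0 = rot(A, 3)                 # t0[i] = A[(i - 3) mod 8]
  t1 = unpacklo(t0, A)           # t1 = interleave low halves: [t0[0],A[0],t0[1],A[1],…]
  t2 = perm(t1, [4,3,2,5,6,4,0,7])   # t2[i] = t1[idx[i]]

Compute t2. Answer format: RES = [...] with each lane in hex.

RES = [ 0x98  0x54  0x6c  0xc8  0x6e  0x98  0x47  0x15 ]

→ t0 |47|6c|98|6e|54|c8|15|99|
→ t1 |47|6e|6c|54|98|c8|6e|15|
→ t2 |98|54|6c|c8|6e|98|47|15|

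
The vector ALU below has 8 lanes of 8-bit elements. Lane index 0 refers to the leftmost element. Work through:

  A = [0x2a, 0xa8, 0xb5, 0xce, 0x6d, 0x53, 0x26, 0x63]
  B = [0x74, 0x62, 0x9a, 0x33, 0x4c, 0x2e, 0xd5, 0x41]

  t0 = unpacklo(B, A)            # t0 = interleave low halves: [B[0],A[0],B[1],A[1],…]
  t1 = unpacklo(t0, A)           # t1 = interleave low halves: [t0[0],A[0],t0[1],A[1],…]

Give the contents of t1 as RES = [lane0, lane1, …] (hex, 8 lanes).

→ t0 |74|2a|62|a8|9a|b5|33|ce|
→ t1 |74|2a|2a|a8|62|b5|a8|ce|

RES = [0x74, 0x2a, 0x2a, 0xa8, 0x62, 0xb5, 0xa8, 0xce]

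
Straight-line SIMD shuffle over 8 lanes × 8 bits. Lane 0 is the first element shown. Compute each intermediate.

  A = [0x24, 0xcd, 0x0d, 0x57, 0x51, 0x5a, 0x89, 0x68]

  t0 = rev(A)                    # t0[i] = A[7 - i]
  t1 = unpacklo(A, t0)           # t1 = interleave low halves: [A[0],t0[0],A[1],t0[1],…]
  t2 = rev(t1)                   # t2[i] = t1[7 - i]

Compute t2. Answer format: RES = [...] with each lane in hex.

  t0: 68 89 5a 51 57 0d cd 24
  t1: 24 68 cd 89 0d 5a 57 51
  t2: 51 57 5a 0d 89 cd 68 24

RES = [0x51, 0x57, 0x5a, 0x0d, 0x89, 0xcd, 0x68, 0x24]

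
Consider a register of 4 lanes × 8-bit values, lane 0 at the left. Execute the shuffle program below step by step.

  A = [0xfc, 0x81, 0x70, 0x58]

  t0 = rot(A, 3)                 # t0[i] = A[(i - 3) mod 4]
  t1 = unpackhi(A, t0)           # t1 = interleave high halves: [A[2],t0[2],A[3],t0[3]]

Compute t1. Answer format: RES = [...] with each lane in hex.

→ t0 |81|70|58|fc|
→ t1 |70|58|58|fc|

RES = [ 0x70  0x58  0x58  0xfc ]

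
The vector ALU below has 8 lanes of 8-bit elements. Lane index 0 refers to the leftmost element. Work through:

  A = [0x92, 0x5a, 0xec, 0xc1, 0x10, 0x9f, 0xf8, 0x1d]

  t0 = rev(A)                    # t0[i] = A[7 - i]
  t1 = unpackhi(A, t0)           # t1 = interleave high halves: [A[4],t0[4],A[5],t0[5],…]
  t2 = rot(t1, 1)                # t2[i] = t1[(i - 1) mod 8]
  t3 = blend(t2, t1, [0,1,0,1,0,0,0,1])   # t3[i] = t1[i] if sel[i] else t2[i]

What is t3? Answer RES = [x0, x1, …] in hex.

RES = [0x92, 0xc1, 0xc1, 0xec, 0xec, 0xf8, 0x5a, 0x92]

t0 = [0x1d, 0xf8, 0x9f, 0x10, 0xc1, 0xec, 0x5a, 0x92]
t1 = [0x10, 0xc1, 0x9f, 0xec, 0xf8, 0x5a, 0x1d, 0x92]
t2 = [0x92, 0x10, 0xc1, 0x9f, 0xec, 0xf8, 0x5a, 0x1d]
t3 = [0x92, 0xc1, 0xc1, 0xec, 0xec, 0xf8, 0x5a, 0x92]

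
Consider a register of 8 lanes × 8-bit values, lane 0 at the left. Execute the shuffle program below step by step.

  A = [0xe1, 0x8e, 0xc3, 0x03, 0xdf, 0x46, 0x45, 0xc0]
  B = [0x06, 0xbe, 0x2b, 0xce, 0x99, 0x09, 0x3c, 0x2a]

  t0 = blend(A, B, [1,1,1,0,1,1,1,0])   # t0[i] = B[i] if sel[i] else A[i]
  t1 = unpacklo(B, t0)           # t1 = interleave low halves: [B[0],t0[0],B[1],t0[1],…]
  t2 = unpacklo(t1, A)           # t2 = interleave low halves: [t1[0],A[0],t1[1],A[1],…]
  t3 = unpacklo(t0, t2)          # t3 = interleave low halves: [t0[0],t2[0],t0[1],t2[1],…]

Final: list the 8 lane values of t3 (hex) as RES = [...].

  t0: 06 be 2b 03 99 09 3c c0
  t1: 06 06 be be 2b 2b ce 03
  t2: 06 e1 06 8e be c3 be 03
  t3: 06 06 be e1 2b 06 03 8e

RES = [0x06, 0x06, 0xbe, 0xe1, 0x2b, 0x06, 0x03, 0x8e]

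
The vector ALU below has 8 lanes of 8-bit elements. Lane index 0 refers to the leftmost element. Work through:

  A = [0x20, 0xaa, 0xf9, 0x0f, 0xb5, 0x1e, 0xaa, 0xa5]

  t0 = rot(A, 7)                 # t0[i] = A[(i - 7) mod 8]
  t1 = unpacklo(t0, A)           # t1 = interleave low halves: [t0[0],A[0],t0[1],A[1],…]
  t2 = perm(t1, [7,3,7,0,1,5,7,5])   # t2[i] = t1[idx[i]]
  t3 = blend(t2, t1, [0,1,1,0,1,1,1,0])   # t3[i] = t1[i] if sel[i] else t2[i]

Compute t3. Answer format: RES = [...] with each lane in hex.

  t0: aa f9 0f b5 1e aa a5 20
  t1: aa 20 f9 aa 0f f9 b5 0f
  t2: 0f aa 0f aa 20 f9 0f f9
  t3: 0f 20 f9 aa 0f f9 b5 f9

RES = [ 0x0f  0x20  0xf9  0xaa  0x0f  0xf9  0xb5  0xf9 ]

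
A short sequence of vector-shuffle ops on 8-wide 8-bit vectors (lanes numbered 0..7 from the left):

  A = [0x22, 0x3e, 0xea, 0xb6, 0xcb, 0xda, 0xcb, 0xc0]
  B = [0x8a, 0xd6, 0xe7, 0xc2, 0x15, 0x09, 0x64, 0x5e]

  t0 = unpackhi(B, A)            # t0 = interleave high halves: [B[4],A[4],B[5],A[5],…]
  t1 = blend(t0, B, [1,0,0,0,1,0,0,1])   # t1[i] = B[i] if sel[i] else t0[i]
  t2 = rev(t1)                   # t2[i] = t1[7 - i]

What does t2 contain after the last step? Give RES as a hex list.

RES = [ 0x5e  0x5e  0xcb  0x15  0xda  0x09  0xcb  0x8a ]

→ t0 |15|cb|09|da|64|cb|5e|c0|
→ t1 |8a|cb|09|da|15|cb|5e|5e|
→ t2 |5e|5e|cb|15|da|09|cb|8a|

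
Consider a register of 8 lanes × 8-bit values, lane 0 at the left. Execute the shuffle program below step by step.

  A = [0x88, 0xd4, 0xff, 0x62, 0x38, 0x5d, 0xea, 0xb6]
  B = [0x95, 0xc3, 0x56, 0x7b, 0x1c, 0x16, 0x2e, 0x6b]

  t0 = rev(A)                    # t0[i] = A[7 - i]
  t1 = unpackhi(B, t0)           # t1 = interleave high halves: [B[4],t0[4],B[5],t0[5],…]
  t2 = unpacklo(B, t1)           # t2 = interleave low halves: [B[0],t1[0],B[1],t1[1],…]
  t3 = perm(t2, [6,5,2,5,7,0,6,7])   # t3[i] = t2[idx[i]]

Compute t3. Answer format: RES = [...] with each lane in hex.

→ t0 |b6|ea|5d|38|62|ff|d4|88|
→ t1 |1c|62|16|ff|2e|d4|6b|88|
→ t2 |95|1c|c3|62|56|16|7b|ff|
→ t3 |7b|16|c3|16|ff|95|7b|ff|

RES = [ 0x7b  0x16  0xc3  0x16  0xff  0x95  0x7b  0xff ]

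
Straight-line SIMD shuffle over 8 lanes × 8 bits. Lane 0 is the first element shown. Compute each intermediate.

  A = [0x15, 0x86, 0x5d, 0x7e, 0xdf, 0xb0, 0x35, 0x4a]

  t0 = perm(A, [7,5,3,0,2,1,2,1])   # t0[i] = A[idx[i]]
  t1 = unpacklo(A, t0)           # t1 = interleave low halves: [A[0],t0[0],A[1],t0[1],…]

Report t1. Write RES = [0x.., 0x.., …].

  t0: 4a b0 7e 15 5d 86 5d 86
  t1: 15 4a 86 b0 5d 7e 7e 15

RES = [ 0x15  0x4a  0x86  0xb0  0x5d  0x7e  0x7e  0x15 ]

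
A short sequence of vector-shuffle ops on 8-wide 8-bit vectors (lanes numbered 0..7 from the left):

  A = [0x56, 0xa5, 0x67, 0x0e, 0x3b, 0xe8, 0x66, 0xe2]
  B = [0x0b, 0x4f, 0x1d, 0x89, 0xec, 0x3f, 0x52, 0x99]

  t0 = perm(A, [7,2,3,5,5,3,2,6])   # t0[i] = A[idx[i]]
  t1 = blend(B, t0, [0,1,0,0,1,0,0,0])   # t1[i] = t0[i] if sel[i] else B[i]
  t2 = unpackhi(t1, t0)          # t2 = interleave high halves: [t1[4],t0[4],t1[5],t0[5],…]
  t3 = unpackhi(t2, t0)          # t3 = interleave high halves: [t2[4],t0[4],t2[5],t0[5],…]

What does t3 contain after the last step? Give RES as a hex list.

RES = [ 0x52  0xe8  0x67  0x0e  0x99  0x67  0x66  0x66 ]

t0 = [0xe2, 0x67, 0x0e, 0xe8, 0xe8, 0x0e, 0x67, 0x66]
t1 = [0x0b, 0x67, 0x1d, 0x89, 0xe8, 0x3f, 0x52, 0x99]
t2 = [0xe8, 0xe8, 0x3f, 0x0e, 0x52, 0x67, 0x99, 0x66]
t3 = [0x52, 0xe8, 0x67, 0x0e, 0x99, 0x67, 0x66, 0x66]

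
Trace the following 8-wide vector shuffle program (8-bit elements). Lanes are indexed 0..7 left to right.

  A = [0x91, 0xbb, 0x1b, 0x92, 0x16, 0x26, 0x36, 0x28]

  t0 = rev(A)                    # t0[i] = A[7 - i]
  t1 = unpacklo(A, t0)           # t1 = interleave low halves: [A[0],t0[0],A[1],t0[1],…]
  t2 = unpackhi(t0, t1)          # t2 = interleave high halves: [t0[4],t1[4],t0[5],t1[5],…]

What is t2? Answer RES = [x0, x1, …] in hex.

RES = [ 0x92  0x1b  0x1b  0x26  0xbb  0x92  0x91  0x16 ]

  t0: 28 36 26 16 92 1b bb 91
  t1: 91 28 bb 36 1b 26 92 16
  t2: 92 1b 1b 26 bb 92 91 16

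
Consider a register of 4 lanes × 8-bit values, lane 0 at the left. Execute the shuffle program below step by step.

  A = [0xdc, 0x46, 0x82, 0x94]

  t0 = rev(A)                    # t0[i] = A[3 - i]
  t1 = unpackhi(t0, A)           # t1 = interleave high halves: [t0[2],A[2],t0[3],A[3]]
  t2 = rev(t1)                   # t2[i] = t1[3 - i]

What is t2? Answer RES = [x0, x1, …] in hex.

→ t0 |94|82|46|dc|
→ t1 |46|82|dc|94|
→ t2 |94|dc|82|46|

RES = [ 0x94  0xdc  0x82  0x46 ]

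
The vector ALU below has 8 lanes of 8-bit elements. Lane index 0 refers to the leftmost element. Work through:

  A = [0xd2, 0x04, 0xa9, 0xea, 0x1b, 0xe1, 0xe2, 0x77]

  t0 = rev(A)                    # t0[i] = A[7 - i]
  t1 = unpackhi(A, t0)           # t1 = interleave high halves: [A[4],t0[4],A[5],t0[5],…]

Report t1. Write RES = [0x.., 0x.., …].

RES = [0x1b, 0xea, 0xe1, 0xa9, 0xe2, 0x04, 0x77, 0xd2]

  t0: 77 e2 e1 1b ea a9 04 d2
  t1: 1b ea e1 a9 e2 04 77 d2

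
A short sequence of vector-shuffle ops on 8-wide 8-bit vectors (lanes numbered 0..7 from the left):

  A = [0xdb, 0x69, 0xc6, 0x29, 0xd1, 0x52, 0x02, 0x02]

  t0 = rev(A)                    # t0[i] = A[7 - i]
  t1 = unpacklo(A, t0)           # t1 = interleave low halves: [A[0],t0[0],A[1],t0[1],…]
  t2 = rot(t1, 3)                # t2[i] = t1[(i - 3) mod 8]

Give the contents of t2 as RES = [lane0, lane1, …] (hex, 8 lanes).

RES = [ 0x52  0x29  0xd1  0xdb  0x02  0x69  0x02  0xc6 ]

→ t0 |02|02|52|d1|29|c6|69|db|
→ t1 |db|02|69|02|c6|52|29|d1|
→ t2 |52|29|d1|db|02|69|02|c6|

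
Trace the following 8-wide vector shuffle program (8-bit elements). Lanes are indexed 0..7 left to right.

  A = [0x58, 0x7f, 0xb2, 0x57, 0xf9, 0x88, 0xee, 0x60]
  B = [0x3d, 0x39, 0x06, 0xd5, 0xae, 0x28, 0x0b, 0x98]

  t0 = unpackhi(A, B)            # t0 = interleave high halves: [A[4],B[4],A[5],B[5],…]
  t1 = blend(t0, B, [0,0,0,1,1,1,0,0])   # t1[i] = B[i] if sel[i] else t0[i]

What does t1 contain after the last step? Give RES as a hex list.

RES = [0xf9, 0xae, 0x88, 0xd5, 0xae, 0x28, 0x60, 0x98]

→ t0 |f9|ae|88|28|ee|0b|60|98|
→ t1 |f9|ae|88|d5|ae|28|60|98|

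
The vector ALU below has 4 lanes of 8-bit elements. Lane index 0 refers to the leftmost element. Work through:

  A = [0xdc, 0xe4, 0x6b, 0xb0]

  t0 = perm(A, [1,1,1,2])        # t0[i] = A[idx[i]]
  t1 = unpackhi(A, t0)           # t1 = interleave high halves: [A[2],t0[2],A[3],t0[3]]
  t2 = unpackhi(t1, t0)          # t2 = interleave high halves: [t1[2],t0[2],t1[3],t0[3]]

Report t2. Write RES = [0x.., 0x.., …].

RES = [ 0xb0  0xe4  0x6b  0x6b ]

  t0: e4 e4 e4 6b
  t1: 6b e4 b0 6b
  t2: b0 e4 6b 6b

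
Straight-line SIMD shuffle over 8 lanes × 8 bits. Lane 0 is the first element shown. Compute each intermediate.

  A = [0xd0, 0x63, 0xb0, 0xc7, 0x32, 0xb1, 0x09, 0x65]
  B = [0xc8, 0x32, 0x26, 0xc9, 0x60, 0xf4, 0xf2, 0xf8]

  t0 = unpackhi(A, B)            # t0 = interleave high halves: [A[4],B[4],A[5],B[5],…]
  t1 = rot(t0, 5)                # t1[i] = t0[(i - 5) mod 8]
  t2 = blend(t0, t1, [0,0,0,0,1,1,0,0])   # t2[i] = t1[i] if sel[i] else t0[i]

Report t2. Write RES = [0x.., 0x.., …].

  t0: 32 60 b1 f4 09 f2 65 f8
  t1: f4 09 f2 65 f8 32 60 b1
  t2: 32 60 b1 f4 f8 32 65 f8

RES = [ 0x32  0x60  0xb1  0xf4  0xf8  0x32  0x65  0xf8 ]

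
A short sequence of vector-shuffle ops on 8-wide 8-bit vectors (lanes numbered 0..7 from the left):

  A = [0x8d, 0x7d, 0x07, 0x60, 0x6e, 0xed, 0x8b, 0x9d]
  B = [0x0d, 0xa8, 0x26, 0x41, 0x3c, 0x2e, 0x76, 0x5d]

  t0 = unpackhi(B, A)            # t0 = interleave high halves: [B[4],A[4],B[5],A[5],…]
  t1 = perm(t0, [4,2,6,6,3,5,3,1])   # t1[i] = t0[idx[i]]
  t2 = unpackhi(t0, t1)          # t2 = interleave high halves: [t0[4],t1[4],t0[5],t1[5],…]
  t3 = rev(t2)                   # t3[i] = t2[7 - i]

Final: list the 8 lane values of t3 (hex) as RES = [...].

RES = [ 0x6e  0x9d  0xed  0x5d  0x8b  0x8b  0xed  0x76 ]

→ t0 |3c|6e|2e|ed|76|8b|5d|9d|
→ t1 |76|2e|5d|5d|ed|8b|ed|6e|
→ t2 |76|ed|8b|8b|5d|ed|9d|6e|
→ t3 |6e|9d|ed|5d|8b|8b|ed|76|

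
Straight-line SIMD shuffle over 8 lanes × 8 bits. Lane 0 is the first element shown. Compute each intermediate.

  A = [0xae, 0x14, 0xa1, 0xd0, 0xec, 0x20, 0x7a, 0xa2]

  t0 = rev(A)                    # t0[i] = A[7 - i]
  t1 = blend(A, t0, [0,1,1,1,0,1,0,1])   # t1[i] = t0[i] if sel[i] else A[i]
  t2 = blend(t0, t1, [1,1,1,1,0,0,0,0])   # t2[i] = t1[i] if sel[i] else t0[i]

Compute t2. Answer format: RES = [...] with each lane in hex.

RES = [0xae, 0x7a, 0x20, 0xec, 0xd0, 0xa1, 0x14, 0xae]

→ t0 |a2|7a|20|ec|d0|a1|14|ae|
→ t1 |ae|7a|20|ec|ec|a1|7a|ae|
→ t2 |ae|7a|20|ec|d0|a1|14|ae|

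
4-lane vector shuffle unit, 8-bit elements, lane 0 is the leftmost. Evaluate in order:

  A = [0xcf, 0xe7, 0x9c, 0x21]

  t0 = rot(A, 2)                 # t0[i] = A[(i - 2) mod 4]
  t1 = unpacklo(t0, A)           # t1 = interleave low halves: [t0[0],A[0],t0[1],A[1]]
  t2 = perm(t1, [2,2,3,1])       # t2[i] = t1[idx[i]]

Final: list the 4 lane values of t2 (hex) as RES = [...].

RES = [0x21, 0x21, 0xe7, 0xcf]

  t0: 9c 21 cf e7
  t1: 9c cf 21 e7
  t2: 21 21 e7 cf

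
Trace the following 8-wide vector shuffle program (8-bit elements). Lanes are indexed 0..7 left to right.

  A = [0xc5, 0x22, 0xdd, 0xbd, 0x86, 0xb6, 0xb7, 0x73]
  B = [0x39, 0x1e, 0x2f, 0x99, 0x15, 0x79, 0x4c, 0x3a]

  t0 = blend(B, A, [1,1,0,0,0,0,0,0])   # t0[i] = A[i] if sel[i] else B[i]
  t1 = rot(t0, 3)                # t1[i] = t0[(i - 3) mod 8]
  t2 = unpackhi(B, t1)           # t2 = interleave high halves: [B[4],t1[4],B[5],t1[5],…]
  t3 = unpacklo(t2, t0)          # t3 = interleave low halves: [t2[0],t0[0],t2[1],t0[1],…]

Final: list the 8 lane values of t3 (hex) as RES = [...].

→ t0 |c5|22|2f|99|15|79|4c|3a|
→ t1 |79|4c|3a|c5|22|2f|99|15|
→ t2 |15|22|79|2f|4c|99|3a|15|
→ t3 |15|c5|22|22|79|2f|2f|99|

RES = [0x15, 0xc5, 0x22, 0x22, 0x79, 0x2f, 0x2f, 0x99]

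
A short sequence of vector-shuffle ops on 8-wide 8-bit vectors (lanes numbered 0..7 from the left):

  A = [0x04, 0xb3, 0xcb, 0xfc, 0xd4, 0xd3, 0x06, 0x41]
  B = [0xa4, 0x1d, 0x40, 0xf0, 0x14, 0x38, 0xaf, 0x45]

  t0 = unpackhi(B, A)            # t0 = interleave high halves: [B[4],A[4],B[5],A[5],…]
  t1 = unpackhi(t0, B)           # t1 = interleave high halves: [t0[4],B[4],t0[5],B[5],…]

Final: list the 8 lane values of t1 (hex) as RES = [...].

  t0: 14 d4 38 d3 af 06 45 41
  t1: af 14 06 38 45 af 41 45

RES = [0xaf, 0x14, 0x06, 0x38, 0x45, 0xaf, 0x41, 0x45]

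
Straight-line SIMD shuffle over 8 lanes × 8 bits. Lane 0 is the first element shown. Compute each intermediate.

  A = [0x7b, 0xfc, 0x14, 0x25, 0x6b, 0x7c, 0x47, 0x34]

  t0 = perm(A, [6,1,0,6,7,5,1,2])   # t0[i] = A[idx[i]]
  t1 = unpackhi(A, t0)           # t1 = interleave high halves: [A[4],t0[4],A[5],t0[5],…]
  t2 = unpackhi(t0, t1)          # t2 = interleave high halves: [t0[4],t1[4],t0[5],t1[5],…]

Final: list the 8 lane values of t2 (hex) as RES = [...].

  t0: 47 fc 7b 47 34 7c fc 14
  t1: 6b 34 7c 7c 47 fc 34 14
  t2: 34 47 7c fc fc 34 14 14

RES = [ 0x34  0x47  0x7c  0xfc  0xfc  0x34  0x14  0x14 ]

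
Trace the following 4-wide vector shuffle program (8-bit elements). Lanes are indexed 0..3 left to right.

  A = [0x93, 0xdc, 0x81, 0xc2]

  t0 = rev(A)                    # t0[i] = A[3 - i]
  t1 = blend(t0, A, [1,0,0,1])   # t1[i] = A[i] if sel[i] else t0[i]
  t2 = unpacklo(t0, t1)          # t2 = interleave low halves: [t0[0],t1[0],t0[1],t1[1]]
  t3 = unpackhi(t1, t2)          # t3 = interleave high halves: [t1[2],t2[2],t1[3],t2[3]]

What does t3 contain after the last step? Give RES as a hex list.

→ t0 |c2|81|dc|93|
→ t1 |93|81|dc|c2|
→ t2 |c2|93|81|81|
→ t3 |dc|81|c2|81|

RES = [0xdc, 0x81, 0xc2, 0x81]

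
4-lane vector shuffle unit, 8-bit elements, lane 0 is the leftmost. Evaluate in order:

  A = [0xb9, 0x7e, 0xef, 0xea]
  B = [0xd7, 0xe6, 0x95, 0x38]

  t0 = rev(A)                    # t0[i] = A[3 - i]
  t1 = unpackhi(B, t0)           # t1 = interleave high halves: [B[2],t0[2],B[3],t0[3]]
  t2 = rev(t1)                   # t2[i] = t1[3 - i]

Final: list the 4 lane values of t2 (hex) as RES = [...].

t0 = [0xea, 0xef, 0x7e, 0xb9]
t1 = [0x95, 0x7e, 0x38, 0xb9]
t2 = [0xb9, 0x38, 0x7e, 0x95]

RES = [0xb9, 0x38, 0x7e, 0x95]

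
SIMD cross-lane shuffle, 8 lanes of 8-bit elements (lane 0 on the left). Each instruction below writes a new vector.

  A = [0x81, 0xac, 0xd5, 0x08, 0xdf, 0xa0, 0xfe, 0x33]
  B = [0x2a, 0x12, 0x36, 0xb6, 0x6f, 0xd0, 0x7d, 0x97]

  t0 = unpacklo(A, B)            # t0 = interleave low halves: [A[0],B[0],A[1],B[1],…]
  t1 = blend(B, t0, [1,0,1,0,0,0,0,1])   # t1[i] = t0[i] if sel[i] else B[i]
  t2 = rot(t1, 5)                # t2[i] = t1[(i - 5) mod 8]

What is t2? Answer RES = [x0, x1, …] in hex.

  t0: 81 2a ac 12 d5 36 08 b6
  t1: 81 12 ac b6 6f d0 7d b6
  t2: b6 6f d0 7d b6 81 12 ac

RES = [0xb6, 0x6f, 0xd0, 0x7d, 0xb6, 0x81, 0x12, 0xac]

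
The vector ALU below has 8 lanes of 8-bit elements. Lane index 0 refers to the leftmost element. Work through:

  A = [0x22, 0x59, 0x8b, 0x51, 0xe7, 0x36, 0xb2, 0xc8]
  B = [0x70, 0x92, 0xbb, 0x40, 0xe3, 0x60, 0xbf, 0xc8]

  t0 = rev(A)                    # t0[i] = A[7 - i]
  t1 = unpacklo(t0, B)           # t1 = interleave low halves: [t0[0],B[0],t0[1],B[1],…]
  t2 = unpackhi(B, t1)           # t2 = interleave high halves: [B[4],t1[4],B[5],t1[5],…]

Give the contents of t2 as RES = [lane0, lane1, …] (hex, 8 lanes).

RES = [0xe3, 0x36, 0x60, 0xbb, 0xbf, 0xe7, 0xc8, 0x40]

  t0: c8 b2 36 e7 51 8b 59 22
  t1: c8 70 b2 92 36 bb e7 40
  t2: e3 36 60 bb bf e7 c8 40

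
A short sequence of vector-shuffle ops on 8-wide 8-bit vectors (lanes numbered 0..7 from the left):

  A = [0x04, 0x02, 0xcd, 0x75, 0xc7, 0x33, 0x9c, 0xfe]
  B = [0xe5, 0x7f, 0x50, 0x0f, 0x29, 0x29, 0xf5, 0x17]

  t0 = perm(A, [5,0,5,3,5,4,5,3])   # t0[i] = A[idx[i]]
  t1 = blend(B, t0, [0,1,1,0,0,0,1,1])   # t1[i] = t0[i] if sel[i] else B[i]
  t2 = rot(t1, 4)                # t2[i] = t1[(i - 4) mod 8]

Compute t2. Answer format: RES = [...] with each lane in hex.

RES = [ 0x29  0x29  0x33  0x75  0xe5  0x04  0x33  0x0f ]

t0 = [0x33, 0x04, 0x33, 0x75, 0x33, 0xc7, 0x33, 0x75]
t1 = [0xe5, 0x04, 0x33, 0x0f, 0x29, 0x29, 0x33, 0x75]
t2 = [0x29, 0x29, 0x33, 0x75, 0xe5, 0x04, 0x33, 0x0f]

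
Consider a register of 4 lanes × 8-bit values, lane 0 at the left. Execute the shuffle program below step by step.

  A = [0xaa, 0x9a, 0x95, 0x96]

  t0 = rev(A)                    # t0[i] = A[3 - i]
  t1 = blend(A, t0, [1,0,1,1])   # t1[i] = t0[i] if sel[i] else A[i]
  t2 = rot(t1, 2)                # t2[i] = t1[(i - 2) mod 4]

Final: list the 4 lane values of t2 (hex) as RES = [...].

RES = [ 0x9a  0xaa  0x96  0x9a ]

→ t0 |96|95|9a|aa|
→ t1 |96|9a|9a|aa|
→ t2 |9a|aa|96|9a|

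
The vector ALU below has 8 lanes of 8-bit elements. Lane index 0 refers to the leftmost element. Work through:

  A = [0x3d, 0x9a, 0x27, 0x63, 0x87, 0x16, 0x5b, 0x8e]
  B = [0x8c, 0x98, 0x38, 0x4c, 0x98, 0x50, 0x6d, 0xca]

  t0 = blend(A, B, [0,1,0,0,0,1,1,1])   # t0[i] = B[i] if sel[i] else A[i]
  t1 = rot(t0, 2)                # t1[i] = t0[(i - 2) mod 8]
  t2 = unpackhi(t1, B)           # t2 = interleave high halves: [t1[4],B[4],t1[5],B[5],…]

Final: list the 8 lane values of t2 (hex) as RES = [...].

RES = [0x27, 0x98, 0x63, 0x50, 0x87, 0x6d, 0x50, 0xca]

  t0: 3d 98 27 63 87 50 6d ca
  t1: 6d ca 3d 98 27 63 87 50
  t2: 27 98 63 50 87 6d 50 ca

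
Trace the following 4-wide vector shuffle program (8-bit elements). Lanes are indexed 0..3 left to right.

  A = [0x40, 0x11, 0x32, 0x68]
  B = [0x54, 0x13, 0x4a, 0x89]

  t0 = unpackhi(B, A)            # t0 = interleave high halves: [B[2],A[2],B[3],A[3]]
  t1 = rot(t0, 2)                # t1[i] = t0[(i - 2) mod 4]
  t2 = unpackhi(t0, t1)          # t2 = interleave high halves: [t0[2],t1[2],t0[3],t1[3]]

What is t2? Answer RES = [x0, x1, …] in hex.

RES = [ 0x89  0x4a  0x68  0x32 ]

  t0: 4a 32 89 68
  t1: 89 68 4a 32
  t2: 89 4a 68 32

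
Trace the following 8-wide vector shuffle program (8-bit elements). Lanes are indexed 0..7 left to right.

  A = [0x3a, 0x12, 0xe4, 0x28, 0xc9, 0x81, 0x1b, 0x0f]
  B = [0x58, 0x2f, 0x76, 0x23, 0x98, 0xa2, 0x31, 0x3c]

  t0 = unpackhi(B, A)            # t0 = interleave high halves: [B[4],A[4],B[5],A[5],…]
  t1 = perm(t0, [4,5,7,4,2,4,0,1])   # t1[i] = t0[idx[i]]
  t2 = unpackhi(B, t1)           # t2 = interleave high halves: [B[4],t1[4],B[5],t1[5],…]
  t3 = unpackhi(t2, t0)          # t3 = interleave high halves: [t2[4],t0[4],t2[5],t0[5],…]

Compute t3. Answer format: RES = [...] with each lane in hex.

RES = [ 0x31  0x31  0x98  0x1b  0x3c  0x3c  0xc9  0x0f ]

→ t0 |98|c9|a2|81|31|1b|3c|0f|
→ t1 |31|1b|0f|31|a2|31|98|c9|
→ t2 |98|a2|a2|31|31|98|3c|c9|
→ t3 |31|31|98|1b|3c|3c|c9|0f|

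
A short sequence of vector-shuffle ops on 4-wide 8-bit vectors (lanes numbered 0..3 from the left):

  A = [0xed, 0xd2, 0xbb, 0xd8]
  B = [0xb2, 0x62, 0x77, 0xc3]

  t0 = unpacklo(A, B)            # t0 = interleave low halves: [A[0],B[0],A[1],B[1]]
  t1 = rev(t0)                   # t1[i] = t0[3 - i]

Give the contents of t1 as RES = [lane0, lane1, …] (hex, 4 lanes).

  t0: ed b2 d2 62
  t1: 62 d2 b2 ed

RES = [ 0x62  0xd2  0xb2  0xed ]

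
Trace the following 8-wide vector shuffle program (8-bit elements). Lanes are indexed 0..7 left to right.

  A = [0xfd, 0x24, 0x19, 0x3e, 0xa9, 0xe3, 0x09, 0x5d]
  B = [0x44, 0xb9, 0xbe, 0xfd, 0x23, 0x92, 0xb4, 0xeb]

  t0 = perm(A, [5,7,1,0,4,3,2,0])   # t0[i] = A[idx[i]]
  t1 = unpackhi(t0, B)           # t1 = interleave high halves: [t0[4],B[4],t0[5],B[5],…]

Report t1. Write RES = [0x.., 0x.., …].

RES = [ 0xa9  0x23  0x3e  0x92  0x19  0xb4  0xfd  0xeb ]

t0 = [0xe3, 0x5d, 0x24, 0xfd, 0xa9, 0x3e, 0x19, 0xfd]
t1 = [0xa9, 0x23, 0x3e, 0x92, 0x19, 0xb4, 0xfd, 0xeb]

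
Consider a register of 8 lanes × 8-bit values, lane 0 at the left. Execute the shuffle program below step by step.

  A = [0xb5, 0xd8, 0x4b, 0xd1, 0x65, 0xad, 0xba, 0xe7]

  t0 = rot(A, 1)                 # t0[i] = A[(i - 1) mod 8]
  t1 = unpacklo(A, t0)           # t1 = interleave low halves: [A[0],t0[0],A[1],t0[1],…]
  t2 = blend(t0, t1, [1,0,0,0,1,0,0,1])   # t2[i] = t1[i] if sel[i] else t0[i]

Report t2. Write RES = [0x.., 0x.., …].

RES = [0xb5, 0xb5, 0xd8, 0x4b, 0x4b, 0x65, 0xad, 0x4b]

→ t0 |e7|b5|d8|4b|d1|65|ad|ba|
→ t1 |b5|e7|d8|b5|4b|d8|d1|4b|
→ t2 |b5|b5|d8|4b|4b|65|ad|4b|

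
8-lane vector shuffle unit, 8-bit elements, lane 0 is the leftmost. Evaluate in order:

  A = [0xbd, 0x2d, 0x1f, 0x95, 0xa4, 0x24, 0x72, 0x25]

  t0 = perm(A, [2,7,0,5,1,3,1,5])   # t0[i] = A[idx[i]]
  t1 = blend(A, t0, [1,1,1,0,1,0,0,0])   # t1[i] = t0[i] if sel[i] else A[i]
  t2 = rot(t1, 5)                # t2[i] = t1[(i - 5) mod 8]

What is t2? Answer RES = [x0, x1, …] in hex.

RES = [0x95, 0x2d, 0x24, 0x72, 0x25, 0x1f, 0x25, 0xbd]

→ t0 |1f|25|bd|24|2d|95|2d|24|
→ t1 |1f|25|bd|95|2d|24|72|25|
→ t2 |95|2d|24|72|25|1f|25|bd|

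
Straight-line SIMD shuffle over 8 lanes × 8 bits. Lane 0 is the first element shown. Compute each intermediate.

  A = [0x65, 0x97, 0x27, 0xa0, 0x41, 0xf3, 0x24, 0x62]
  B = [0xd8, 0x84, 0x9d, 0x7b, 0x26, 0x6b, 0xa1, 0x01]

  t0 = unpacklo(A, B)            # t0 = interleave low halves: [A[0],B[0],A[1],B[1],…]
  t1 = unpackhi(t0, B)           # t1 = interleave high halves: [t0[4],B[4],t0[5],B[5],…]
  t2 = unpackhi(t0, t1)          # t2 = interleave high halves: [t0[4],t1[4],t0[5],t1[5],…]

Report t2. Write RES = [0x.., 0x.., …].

RES = [ 0x27  0xa0  0x9d  0xa1  0xa0  0x7b  0x7b  0x01 ]

  t0: 65 d8 97 84 27 9d a0 7b
  t1: 27 26 9d 6b a0 a1 7b 01
  t2: 27 a0 9d a1 a0 7b 7b 01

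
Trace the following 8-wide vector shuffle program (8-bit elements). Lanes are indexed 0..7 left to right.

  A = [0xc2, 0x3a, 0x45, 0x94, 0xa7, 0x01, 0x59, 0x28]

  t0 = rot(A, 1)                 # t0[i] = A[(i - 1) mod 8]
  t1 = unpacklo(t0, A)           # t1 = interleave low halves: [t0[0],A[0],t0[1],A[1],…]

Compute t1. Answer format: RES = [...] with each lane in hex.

→ t0 |28|c2|3a|45|94|a7|01|59|
→ t1 |28|c2|c2|3a|3a|45|45|94|

RES = [ 0x28  0xc2  0xc2  0x3a  0x3a  0x45  0x45  0x94 ]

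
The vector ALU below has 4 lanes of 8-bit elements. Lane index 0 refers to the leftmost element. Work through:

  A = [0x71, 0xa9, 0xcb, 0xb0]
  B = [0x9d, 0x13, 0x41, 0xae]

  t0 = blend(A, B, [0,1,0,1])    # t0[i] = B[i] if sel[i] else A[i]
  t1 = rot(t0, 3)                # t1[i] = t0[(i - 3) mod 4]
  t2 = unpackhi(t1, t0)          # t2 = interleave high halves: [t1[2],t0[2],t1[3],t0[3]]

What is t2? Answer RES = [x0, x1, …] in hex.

RES = [0xae, 0xcb, 0x71, 0xae]

  t0: 71 13 cb ae
  t1: 13 cb ae 71
  t2: ae cb 71 ae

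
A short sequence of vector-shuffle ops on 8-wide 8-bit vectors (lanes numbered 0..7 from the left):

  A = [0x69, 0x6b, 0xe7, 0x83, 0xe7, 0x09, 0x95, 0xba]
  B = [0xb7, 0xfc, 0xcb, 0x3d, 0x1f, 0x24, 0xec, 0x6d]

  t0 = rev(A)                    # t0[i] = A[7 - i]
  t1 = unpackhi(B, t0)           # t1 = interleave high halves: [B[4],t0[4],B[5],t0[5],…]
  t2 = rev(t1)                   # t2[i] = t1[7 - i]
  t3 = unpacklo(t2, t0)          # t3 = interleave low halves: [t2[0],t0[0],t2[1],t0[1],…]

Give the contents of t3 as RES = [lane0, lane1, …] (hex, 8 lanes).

t0 = [0xba, 0x95, 0x09, 0xe7, 0x83, 0xe7, 0x6b, 0x69]
t1 = [0x1f, 0x83, 0x24, 0xe7, 0xec, 0x6b, 0x6d, 0x69]
t2 = [0x69, 0x6d, 0x6b, 0xec, 0xe7, 0x24, 0x83, 0x1f]
t3 = [0x69, 0xba, 0x6d, 0x95, 0x6b, 0x09, 0xec, 0xe7]

RES = [0x69, 0xba, 0x6d, 0x95, 0x6b, 0x09, 0xec, 0xe7]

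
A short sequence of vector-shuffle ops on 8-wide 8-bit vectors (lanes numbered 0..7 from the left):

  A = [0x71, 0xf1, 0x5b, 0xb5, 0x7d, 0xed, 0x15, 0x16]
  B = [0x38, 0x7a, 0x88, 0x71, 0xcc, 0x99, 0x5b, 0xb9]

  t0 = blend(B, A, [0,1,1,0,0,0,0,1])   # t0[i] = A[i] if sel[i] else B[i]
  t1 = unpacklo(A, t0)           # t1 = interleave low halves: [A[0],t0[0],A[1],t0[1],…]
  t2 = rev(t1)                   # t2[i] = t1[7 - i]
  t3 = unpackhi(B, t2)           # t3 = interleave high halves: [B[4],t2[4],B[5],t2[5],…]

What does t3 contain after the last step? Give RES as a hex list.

RES = [0xcc, 0xf1, 0x99, 0xf1, 0x5b, 0x38, 0xb9, 0x71]

  t0: 38 f1 5b 71 cc 99 5b 16
  t1: 71 38 f1 f1 5b 5b b5 71
  t2: 71 b5 5b 5b f1 f1 38 71
  t3: cc f1 99 f1 5b 38 b9 71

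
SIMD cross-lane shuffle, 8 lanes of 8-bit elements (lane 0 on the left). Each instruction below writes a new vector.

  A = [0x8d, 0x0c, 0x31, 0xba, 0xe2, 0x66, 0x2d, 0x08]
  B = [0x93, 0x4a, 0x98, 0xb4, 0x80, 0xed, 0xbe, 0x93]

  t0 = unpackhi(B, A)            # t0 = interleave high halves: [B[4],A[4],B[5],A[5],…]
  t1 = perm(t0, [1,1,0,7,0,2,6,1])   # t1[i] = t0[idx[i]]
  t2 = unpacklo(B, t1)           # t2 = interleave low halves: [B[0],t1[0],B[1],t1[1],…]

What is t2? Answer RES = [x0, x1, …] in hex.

RES = [0x93, 0xe2, 0x4a, 0xe2, 0x98, 0x80, 0xb4, 0x08]

→ t0 |80|e2|ed|66|be|2d|93|08|
→ t1 |e2|e2|80|08|80|ed|93|e2|
→ t2 |93|e2|4a|e2|98|80|b4|08|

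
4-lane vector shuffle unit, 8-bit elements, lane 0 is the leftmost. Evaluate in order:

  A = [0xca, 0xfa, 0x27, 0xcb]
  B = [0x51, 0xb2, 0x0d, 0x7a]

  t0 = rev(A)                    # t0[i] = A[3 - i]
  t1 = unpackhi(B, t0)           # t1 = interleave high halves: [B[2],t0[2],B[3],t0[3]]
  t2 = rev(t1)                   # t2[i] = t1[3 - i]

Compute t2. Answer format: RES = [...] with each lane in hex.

RES = [ 0xca  0x7a  0xfa  0x0d ]

  t0: cb 27 fa ca
  t1: 0d fa 7a ca
  t2: ca 7a fa 0d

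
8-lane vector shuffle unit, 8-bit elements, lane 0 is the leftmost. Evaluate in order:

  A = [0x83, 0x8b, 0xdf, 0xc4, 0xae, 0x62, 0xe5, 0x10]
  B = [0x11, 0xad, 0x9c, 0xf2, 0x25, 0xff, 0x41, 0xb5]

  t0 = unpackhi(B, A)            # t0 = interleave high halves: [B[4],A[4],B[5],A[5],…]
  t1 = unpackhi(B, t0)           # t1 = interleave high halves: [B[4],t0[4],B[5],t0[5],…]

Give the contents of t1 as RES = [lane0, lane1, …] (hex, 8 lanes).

RES = [ 0x25  0x41  0xff  0xe5  0x41  0xb5  0xb5  0x10 ]

→ t0 |25|ae|ff|62|41|e5|b5|10|
→ t1 |25|41|ff|e5|41|b5|b5|10|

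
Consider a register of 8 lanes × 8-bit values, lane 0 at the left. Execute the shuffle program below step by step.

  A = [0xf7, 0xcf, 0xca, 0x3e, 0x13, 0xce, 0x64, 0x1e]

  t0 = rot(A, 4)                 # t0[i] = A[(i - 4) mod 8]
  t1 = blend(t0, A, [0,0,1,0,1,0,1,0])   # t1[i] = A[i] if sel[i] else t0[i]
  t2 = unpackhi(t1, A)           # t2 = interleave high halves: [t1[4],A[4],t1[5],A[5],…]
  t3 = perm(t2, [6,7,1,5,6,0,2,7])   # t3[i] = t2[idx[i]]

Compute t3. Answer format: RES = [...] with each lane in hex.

→ t0 |13|ce|64|1e|f7|cf|ca|3e|
→ t1 |13|ce|ca|1e|13|cf|64|3e|
→ t2 |13|13|cf|ce|64|64|3e|1e|
→ t3 |3e|1e|13|64|3e|13|cf|1e|

RES = [0x3e, 0x1e, 0x13, 0x64, 0x3e, 0x13, 0xcf, 0x1e]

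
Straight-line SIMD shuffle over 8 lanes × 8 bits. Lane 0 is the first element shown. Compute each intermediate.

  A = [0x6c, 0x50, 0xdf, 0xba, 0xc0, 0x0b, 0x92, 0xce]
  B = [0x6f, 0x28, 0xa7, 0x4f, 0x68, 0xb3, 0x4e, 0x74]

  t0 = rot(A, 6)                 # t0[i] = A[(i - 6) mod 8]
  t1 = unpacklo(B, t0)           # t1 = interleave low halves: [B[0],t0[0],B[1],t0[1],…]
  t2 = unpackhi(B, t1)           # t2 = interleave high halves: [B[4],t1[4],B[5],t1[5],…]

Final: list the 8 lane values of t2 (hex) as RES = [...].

→ t0 |df|ba|c0|0b|92|ce|6c|50|
→ t1 |6f|df|28|ba|a7|c0|4f|0b|
→ t2 |68|a7|b3|c0|4e|4f|74|0b|

RES = [0x68, 0xa7, 0xb3, 0xc0, 0x4e, 0x4f, 0x74, 0x0b]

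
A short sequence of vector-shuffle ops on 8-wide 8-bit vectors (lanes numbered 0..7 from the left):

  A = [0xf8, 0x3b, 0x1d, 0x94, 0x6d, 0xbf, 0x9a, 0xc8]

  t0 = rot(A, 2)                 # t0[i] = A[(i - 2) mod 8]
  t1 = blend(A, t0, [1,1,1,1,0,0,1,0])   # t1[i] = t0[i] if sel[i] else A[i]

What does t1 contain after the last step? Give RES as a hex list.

RES = [ 0x9a  0xc8  0xf8  0x3b  0x6d  0xbf  0x6d  0xc8 ]

t0 = [0x9a, 0xc8, 0xf8, 0x3b, 0x1d, 0x94, 0x6d, 0xbf]
t1 = [0x9a, 0xc8, 0xf8, 0x3b, 0x6d, 0xbf, 0x6d, 0xc8]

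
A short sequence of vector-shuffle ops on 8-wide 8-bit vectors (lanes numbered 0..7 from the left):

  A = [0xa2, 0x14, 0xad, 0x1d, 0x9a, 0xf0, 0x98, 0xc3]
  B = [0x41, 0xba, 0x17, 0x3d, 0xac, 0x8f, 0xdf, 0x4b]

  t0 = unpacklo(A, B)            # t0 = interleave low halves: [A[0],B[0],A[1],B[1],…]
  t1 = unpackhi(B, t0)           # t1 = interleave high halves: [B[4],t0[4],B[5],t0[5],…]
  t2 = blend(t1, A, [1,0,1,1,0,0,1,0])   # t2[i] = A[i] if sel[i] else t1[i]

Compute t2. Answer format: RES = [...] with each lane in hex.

RES = [ 0xa2  0xad  0xad  0x1d  0xdf  0x1d  0x98  0x3d ]

t0 = [0xa2, 0x41, 0x14, 0xba, 0xad, 0x17, 0x1d, 0x3d]
t1 = [0xac, 0xad, 0x8f, 0x17, 0xdf, 0x1d, 0x4b, 0x3d]
t2 = [0xa2, 0xad, 0xad, 0x1d, 0xdf, 0x1d, 0x98, 0x3d]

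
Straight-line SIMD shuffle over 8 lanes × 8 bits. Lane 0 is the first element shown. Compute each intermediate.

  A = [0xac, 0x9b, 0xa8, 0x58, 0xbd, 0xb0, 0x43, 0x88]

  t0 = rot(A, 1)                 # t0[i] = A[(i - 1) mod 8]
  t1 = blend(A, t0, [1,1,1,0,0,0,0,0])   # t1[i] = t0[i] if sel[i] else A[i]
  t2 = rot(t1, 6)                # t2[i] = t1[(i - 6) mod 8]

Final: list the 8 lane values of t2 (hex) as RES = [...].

→ t0 |88|ac|9b|a8|58|bd|b0|43|
→ t1 |88|ac|9b|58|bd|b0|43|88|
→ t2 |9b|58|bd|b0|43|88|88|ac|

RES = [0x9b, 0x58, 0xbd, 0xb0, 0x43, 0x88, 0x88, 0xac]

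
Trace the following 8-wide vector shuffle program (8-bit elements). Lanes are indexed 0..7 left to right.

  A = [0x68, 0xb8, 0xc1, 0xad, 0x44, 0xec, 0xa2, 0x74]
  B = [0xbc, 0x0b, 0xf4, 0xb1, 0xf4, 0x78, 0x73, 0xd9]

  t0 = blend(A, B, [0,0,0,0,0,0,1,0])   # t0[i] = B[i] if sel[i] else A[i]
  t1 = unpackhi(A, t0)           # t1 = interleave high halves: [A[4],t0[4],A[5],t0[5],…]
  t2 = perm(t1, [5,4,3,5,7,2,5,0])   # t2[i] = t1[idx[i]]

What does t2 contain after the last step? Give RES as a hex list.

  t0: 68 b8 c1 ad 44 ec 73 74
  t1: 44 44 ec ec a2 73 74 74
  t2: 73 a2 ec 73 74 ec 73 44

RES = [0x73, 0xa2, 0xec, 0x73, 0x74, 0xec, 0x73, 0x44]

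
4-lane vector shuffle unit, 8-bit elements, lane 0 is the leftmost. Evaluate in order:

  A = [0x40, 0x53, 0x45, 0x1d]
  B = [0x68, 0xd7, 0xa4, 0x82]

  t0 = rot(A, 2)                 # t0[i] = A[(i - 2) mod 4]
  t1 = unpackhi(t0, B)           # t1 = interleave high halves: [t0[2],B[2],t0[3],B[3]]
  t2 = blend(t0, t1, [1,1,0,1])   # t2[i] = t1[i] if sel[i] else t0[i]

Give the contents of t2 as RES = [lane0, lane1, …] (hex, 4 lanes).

  t0: 45 1d 40 53
  t1: 40 a4 53 82
  t2: 40 a4 40 82

RES = [0x40, 0xa4, 0x40, 0x82]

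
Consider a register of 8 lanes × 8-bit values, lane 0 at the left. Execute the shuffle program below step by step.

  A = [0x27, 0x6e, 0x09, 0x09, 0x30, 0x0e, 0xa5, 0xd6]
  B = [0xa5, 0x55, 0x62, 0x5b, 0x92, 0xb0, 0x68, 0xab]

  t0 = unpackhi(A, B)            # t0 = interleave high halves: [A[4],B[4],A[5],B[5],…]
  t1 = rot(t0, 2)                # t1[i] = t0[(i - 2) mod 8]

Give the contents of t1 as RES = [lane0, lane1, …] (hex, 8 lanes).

→ t0 |30|92|0e|b0|a5|68|d6|ab|
→ t1 |d6|ab|30|92|0e|b0|a5|68|

RES = [0xd6, 0xab, 0x30, 0x92, 0x0e, 0xb0, 0xa5, 0x68]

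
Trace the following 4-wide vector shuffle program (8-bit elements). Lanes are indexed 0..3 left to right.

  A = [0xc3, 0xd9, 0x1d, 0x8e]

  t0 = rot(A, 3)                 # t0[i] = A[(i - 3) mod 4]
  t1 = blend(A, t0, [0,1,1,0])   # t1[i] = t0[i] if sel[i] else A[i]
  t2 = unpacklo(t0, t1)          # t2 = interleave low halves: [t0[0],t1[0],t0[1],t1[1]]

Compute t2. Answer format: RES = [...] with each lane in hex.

RES = [0xd9, 0xc3, 0x1d, 0x1d]

→ t0 |d9|1d|8e|c3|
→ t1 |c3|1d|8e|8e|
→ t2 |d9|c3|1d|1d|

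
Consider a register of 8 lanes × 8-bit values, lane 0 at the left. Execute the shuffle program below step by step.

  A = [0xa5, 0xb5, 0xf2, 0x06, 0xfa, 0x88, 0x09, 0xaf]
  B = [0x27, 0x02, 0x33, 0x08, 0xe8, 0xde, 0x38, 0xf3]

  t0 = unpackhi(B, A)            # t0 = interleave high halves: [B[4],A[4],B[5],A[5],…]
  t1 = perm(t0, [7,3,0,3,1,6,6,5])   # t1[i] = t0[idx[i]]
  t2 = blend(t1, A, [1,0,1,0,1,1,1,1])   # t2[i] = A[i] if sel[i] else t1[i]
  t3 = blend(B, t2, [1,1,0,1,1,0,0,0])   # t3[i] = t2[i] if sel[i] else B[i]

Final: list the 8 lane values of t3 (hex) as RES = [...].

RES = [ 0xa5  0x88  0x33  0x88  0xfa  0xde  0x38  0xf3 ]

  t0: e8 fa de 88 38 09 f3 af
  t1: af 88 e8 88 fa f3 f3 09
  t2: a5 88 f2 88 fa 88 09 af
  t3: a5 88 33 88 fa de 38 f3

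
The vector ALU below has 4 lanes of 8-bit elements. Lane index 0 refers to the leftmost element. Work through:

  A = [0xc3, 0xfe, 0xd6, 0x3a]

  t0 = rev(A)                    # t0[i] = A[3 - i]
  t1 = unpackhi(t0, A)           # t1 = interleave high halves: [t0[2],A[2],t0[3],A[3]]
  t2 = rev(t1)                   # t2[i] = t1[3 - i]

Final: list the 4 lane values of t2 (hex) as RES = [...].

→ t0 |3a|d6|fe|c3|
→ t1 |fe|d6|c3|3a|
→ t2 |3a|c3|d6|fe|

RES = [0x3a, 0xc3, 0xd6, 0xfe]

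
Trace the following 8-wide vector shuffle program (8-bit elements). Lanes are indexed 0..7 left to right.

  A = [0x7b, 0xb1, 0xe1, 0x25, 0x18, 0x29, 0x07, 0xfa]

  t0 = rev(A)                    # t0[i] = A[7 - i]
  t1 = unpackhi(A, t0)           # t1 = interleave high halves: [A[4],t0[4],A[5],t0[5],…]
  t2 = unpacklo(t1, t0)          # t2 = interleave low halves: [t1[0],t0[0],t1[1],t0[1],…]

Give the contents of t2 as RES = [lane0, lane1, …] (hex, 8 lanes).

t0 = [0xfa, 0x07, 0x29, 0x18, 0x25, 0xe1, 0xb1, 0x7b]
t1 = [0x18, 0x25, 0x29, 0xe1, 0x07, 0xb1, 0xfa, 0x7b]
t2 = [0x18, 0xfa, 0x25, 0x07, 0x29, 0x29, 0xe1, 0x18]

RES = [ 0x18  0xfa  0x25  0x07  0x29  0x29  0xe1  0x18 ]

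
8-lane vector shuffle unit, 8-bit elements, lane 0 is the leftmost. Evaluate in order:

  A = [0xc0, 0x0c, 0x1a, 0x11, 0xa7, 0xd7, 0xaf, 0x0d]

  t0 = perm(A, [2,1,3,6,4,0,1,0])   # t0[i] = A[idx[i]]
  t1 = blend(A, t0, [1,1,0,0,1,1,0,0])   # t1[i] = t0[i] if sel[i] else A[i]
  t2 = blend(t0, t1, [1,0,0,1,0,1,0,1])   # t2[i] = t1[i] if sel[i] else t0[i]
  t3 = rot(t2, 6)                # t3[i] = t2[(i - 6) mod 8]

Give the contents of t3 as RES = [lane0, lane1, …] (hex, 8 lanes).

RES = [0x11, 0x11, 0xa7, 0xc0, 0x0c, 0x0d, 0x1a, 0x0c]

  t0: 1a 0c 11 af a7 c0 0c c0
  t1: 1a 0c 1a 11 a7 c0 af 0d
  t2: 1a 0c 11 11 a7 c0 0c 0d
  t3: 11 11 a7 c0 0c 0d 1a 0c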